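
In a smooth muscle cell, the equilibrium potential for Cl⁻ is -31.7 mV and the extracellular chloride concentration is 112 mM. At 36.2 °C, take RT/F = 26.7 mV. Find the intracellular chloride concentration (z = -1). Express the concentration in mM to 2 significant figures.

34 mM

Nernst: E = (26.7/-1) · ln([out]/[in]), so ln([out]/[in]) = -31.7 × -1 / 26.7 = 1.1873.
[out]/[in] = e^(1.1873) = 3.278.
[in] = 112 / 3.278 = 34.17 mM.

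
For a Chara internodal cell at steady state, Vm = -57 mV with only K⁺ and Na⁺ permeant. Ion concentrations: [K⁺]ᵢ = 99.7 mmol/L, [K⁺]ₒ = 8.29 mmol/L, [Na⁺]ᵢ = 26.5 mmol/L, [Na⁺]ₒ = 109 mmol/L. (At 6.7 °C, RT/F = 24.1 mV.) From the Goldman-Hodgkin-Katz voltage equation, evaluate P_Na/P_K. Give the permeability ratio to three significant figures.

0.0101

Let α = P_Na/P_K. GHK: Vm = 24.1·ln[(Kₒ + α·Naₒ)/(Kᵢ + α·Naᵢ)].
e^(Vm/24.1) = e^(-57.0/24.1) = 0.093936
So 0.093936·(Kᵢ + α·Naᵢ) = Kₒ + α·Naₒ → α = (0.093936·99.7 − 8.29) / (109.0 − 0.093936·26.5)
α = (9.365 − 8.29) / (109.0 − 2.489) = 1.075/106.5 = 0.0101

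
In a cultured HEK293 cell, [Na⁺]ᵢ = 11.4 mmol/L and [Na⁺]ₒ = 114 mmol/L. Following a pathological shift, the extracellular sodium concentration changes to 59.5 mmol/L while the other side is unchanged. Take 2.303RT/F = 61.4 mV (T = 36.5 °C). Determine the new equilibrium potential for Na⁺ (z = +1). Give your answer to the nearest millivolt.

44 mV

After the shift: [Na⁺]_out = 59.5, [Na⁺]_in = 11.4 mmol/L.
E_new = (61.4/1)·log₁₀(59.5/11.4) = 61.40 · (0.7176) = 44.06 mV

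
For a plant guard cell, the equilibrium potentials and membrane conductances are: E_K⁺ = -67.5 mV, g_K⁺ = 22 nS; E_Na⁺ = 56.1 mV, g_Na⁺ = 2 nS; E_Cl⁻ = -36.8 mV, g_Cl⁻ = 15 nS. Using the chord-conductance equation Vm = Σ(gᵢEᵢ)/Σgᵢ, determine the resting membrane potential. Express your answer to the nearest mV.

Σ gᵢEᵢ = 22·(-67.5) + 2·(56.1) + 15·(-36.8) = -1924.80
Σ gᵢ = 22 + 2 + 15 = 39
Vm = -1924.80 / 39 = -49.35 mV

-49 mV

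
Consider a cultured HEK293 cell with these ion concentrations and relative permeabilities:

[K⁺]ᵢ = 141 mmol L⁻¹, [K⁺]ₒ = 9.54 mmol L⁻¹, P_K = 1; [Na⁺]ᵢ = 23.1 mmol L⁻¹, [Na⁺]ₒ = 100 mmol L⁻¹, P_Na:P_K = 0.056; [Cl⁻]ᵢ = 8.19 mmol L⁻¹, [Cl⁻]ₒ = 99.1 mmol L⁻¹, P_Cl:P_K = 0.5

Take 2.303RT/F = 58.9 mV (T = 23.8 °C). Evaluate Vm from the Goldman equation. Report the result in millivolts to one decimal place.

-58.8 mV

Vm = 58.9 · log₁₀[(Σ P·[cation]ₒ + Σ P·[anion]ᵢ) / (Σ P·[cation]ᵢ + Σ P·[anion]ₒ)]
Numerator = 1×9.54 + 0.056×100 + 0.5×8.19 = 19.23
Denominator = 1×141 + 0.056×23.1 + 0.5×99.1 = 191.8
Vm = 58.9 · log₁₀(0.10026) = 58.9 × (-0.9989) = -58.83 mV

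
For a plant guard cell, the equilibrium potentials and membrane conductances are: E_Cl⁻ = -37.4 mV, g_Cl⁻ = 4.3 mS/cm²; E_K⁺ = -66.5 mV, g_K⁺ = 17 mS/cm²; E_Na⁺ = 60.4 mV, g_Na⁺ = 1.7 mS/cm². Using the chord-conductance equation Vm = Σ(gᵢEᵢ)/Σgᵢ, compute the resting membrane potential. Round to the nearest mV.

Σ gᵢEᵢ = 4.3·(-37.4) + 17·(-66.5) + 1.7·(60.4) = -1188.64
Σ gᵢ = 4.3 + 17 + 1.7 = 23
Vm = -1188.64 / 23 = -51.68 mV

-52 mV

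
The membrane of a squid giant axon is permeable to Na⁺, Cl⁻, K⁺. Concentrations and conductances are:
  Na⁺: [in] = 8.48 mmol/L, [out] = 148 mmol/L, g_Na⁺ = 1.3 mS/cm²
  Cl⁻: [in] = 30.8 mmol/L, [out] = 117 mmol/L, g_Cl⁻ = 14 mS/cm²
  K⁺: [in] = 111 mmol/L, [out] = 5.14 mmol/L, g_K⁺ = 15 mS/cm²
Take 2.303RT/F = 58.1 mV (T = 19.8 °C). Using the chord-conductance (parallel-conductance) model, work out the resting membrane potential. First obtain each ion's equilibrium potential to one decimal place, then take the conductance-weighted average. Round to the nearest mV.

E_Na⁺ = (58.1/1)·log₁₀(148/8.48) = 72.2 mV
E_Cl⁻ = (58.1/-1)·log₁₀(117/30.8) = -33.7 mV
E_K⁺ = (58.1/1)·log₁₀(5.14/111) = -77.5 mV
Vm = (Σ gᵢEᵢ)/(Σ gᵢ) = (1.3·72.2 + 14·-33.7 + 15·-77.5) / (1.3 + 14 + 15)
= -1540.44 / 30.3 = -50.84 mV

-51 mV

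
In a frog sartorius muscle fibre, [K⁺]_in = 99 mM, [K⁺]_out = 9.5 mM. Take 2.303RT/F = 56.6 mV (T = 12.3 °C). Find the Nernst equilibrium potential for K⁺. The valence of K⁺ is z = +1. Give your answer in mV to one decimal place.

-57.6 mV

E = (56.6/z) · log₁₀([K⁺]_out/[K⁺]_in) with z = +1.
= (56.6/1) · log₁₀(9.5/99) = 56.60 · log₁₀(0.09596)
= 56.60 · (-1.0179) = -57.61 mV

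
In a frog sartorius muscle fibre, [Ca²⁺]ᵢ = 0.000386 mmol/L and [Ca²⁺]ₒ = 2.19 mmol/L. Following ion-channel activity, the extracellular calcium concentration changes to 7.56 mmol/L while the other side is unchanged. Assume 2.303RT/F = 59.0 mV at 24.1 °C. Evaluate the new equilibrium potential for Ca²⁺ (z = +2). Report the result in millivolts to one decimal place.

After the shift: [Ca²⁺]_out = 7.56, [Ca²⁺]_in = 0.000386 mmol/L.
E_new = (59.0/2)·log₁₀(7.56/0.000386) = 29.50 · (4.2919) = 126.61 mV

126.6 mV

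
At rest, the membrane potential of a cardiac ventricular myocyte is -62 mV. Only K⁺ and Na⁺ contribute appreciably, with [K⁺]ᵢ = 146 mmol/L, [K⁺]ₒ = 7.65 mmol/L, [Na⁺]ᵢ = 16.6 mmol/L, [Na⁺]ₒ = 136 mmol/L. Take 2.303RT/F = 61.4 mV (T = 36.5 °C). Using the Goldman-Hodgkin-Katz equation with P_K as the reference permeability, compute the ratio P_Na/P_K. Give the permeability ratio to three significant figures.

Let α = P_Na/P_K. GHK: Vm = 61.4·log₁₀[(Kₒ + α·Naₒ)/(Kᵢ + α·Naᵢ)].
10^(Vm/61.4) = 10^(-62.0/61.4) = 0.097775
So 0.097775·(Kᵢ + α·Naᵢ) = Kₒ + α·Naₒ → α = (0.097775·146.0 − 7.65) / (136.0 − 0.097775·16.6)
α = (14.28 − 7.65) / (136.0 − 1.623) = 6.625/134.4 = 0.0493

0.0493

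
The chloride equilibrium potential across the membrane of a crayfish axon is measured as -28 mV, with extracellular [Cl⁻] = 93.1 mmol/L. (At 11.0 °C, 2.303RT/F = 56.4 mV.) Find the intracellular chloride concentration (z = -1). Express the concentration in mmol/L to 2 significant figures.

Nernst: E = (56.4/-1) · log₁₀([out]/[in]), so log₁₀([out]/[in]) = -28.0 × -1 / 56.4 = 0.4965.
[out]/[in] = 10^(0.4965) = 3.137.
[in] = 93.1 / 3.137 = 29.68 mmol/L.

30 mmol/L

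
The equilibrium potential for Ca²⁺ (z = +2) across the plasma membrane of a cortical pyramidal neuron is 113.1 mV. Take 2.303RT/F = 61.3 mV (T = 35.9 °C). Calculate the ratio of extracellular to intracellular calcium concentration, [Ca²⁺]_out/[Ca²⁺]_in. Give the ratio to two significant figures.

log₁₀([out]/[in]) = E·z/(61.3) = 113.1 × 2 / 61.3 = 3.6900
[out]/[in] = 10^(3.6900) = 4898

4900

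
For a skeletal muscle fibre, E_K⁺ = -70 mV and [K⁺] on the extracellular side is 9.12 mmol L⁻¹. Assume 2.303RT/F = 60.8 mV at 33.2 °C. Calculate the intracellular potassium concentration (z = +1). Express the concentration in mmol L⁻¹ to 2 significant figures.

130 mmol L⁻¹

Nernst: E = (60.8/1) · log₁₀([out]/[in]), so log₁₀([out]/[in]) = -70.0 × 1 / 60.8 = -1.1513.
[out]/[in] = 10^(-1.1513) = 0.07058.
[in] = 9.12 / 0.07058 = 129.2 mmol L⁻¹.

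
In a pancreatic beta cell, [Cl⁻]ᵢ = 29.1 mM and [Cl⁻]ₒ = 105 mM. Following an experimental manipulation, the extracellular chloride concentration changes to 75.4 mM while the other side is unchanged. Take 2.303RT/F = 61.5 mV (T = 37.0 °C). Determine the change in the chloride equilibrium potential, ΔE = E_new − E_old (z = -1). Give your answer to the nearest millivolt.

E_old = (61.5/-1)·log₁₀(105/29.1) = -34.27 mV
E_new = (61.5/-1)·log₁₀(75.4/29.1) = -25.43 mV
ΔE = -25.43 − (-34.27) = 8.84 mV

9 mV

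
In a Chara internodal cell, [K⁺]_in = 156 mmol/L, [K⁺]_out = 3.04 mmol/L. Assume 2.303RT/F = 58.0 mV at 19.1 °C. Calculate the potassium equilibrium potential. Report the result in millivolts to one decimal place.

E = (58.0/z) · log₁₀([K⁺]_out/[K⁺]_in) with z = +1.
= (58.0/1) · log₁₀(3.04/156) = 58.00 · log₁₀(0.01949)
= 58.00 · (-1.7103) = -99.19 mV

-99.2 mV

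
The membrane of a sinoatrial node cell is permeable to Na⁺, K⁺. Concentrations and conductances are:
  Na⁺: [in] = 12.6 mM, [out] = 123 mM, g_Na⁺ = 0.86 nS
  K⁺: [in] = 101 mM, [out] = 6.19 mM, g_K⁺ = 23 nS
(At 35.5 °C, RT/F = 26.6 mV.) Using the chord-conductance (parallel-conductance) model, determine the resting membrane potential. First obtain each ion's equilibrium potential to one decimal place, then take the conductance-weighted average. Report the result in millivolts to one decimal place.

E_Na⁺ = (26.6/1)·ln(123/12.6) = 60.6 mV
E_K⁺ = (26.6/1)·ln(6.19/101) = -74.3 mV
Vm = (Σ gᵢEᵢ)/(Σ gᵢ) = (0.86·60.6 + 23·-74.3) / (0.86 + 23)
= -1656.78 / 23.86 = -69.44 mV

-69.4 mV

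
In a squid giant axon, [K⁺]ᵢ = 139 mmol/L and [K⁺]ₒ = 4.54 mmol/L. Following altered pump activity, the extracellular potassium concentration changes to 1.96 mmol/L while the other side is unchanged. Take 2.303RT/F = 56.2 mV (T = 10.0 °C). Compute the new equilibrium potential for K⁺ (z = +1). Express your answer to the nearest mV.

-104 mV

After the shift: [K⁺]_out = 1.96, [K⁺]_in = 139 mmol/L.
E_new = (56.2/1)·log₁₀(1.96/139) = 56.20 · (-1.8508) = -104.01 mV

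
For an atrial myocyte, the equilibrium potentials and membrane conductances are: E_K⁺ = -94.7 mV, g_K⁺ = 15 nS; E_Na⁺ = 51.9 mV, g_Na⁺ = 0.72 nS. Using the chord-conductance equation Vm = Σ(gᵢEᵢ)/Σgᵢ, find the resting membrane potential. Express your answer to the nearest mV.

Σ gᵢEᵢ = 15·(-94.7) + 0.72·(51.9) = -1383.13
Σ gᵢ = 15 + 0.72 = 15.72
Vm = -1383.13 / 15.72 = -87.99 mV

-88 mV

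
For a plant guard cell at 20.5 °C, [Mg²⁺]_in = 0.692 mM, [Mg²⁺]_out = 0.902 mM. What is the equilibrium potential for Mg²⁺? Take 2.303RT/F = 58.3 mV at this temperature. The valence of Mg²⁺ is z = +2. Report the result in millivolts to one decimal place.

3.4 mV

E = (58.3/z) · log₁₀([Mg²⁺]_out/[Mg²⁺]_in) with z = +2.
= (58.3/2) · log₁₀(0.902/0.692) = 29.15 · log₁₀(1.303)
= 29.15 · (0.1151) = 3.36 mV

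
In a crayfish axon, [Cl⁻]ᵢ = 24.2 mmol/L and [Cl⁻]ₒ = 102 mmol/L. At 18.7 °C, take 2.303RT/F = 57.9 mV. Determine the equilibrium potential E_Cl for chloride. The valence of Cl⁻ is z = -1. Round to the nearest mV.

-36 mV

E = (57.9/z) · log₁₀([Cl⁻]_out/[Cl⁻]_in) with z = -1.
For an anion, dividing by z = -1 reverses the sign.
= (57.9/-1) · log₁₀(102/24.2) = -57.90 · log₁₀(4.215)
= -57.90 · (0.6248) = -36.18 mV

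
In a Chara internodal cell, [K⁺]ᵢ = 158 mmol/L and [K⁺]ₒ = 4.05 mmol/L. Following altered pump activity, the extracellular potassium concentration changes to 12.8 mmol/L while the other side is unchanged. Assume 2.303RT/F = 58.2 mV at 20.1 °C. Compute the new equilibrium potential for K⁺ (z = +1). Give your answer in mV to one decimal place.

After the shift: [K⁺]_out = 12.8, [K⁺]_in = 158 mmol/L.
E_new = (58.2/1)·log₁₀(12.8/158) = 58.20 · (-1.0914) = -63.52 mV

-63.5 mV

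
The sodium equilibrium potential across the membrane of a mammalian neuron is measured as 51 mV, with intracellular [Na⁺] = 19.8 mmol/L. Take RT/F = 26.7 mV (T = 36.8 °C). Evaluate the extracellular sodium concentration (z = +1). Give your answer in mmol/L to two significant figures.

Nernst: E = (26.7/1) · ln([out]/[in]), so ln([out]/[in]) = 51.0 × 1 / 26.7 = 1.9101.
[out]/[in] = e^(1.9101) = 6.754.
[out] = 6.754 × 19.8 = 133.7 mmol/L.

130 mmol/L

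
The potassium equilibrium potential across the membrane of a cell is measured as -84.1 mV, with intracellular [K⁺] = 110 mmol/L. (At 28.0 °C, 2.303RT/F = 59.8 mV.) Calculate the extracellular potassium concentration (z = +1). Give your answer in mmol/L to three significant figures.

4.32 mmol/L

Nernst: E = (59.8/1) · log₁₀([out]/[in]), so log₁₀([out]/[in]) = -84.1 × 1 / 59.8 = -1.4064.
[out]/[in] = 10^(-1.4064) = 0.03923.
[out] = 0.03923 × 110 = 4.316 mmol/L.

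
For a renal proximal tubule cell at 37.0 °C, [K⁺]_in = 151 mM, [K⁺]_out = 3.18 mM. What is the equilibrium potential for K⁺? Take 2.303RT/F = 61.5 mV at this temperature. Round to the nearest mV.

E = (61.5/z) · log₁₀([K⁺]_out/[K⁺]_in) with z = +1.
= (61.5/1) · log₁₀(3.18/151) = 61.50 · log₁₀(0.02106)
= 61.50 · (-1.6765) = -103.11 mV

-103 mV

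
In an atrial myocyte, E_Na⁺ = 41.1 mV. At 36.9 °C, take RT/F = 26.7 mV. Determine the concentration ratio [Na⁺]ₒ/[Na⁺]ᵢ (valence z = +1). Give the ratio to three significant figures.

ln([out]/[in]) = E·z/(26.7) = 41.1 × 1 / 26.7 = 1.5393
[out]/[in] = e^(1.5393) = 4.661

4.66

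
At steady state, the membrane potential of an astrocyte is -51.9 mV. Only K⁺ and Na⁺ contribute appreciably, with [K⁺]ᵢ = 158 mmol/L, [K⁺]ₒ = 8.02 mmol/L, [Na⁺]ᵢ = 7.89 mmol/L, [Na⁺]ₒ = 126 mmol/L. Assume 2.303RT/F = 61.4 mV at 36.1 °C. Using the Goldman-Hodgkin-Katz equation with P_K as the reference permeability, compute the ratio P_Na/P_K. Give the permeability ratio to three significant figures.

Let α = P_Na/P_K. GHK: Vm = 61.4·log₁₀[(Kₒ + α·Naₒ)/(Kᵢ + α·Naᵢ)].
10^(Vm/61.4) = 10^(-51.9/61.4) = 0.1428
So 0.1428·(Kᵢ + α·Naᵢ) = Kₒ + α·Naₒ → α = (0.1428·158.0 − 8.02) / (126.0 − 0.1428·7.89)
α = (22.56 − 8.02) / (126.0 − 1.127) = 14.54/124.9 = 0.1165

0.116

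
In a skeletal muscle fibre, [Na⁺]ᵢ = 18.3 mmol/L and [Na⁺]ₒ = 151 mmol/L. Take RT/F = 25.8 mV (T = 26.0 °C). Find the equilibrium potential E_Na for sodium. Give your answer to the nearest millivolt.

E = (25.8/z) · ln([Na⁺]_out/[Na⁺]_in) with z = +1.
= (25.8/1) · ln(151/18.3) = 25.80 · ln(8.251)
= 25.80 · (2.1104) = 54.45 mV

54 mV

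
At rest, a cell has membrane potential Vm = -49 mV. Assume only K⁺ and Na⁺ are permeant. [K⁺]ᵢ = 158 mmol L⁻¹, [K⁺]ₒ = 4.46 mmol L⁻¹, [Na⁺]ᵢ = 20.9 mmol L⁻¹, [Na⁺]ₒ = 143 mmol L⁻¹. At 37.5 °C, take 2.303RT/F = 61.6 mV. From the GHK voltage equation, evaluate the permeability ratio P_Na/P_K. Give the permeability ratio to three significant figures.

0.149

Let α = P_Na/P_K. GHK: Vm = 61.6·log₁₀[(Kₒ + α·Naₒ)/(Kᵢ + α·Naᵢ)].
10^(Vm/61.6) = 10^(-49.0/61.6) = 0.16016
So 0.16016·(Kᵢ + α·Naᵢ) = Kₒ + α·Naₒ → α = (0.16016·158.0 − 4.46) / (143.0 − 0.16016·20.9)
α = (25.3 − 4.46) / (143.0 − 3.347) = 20.84/139.7 = 0.1493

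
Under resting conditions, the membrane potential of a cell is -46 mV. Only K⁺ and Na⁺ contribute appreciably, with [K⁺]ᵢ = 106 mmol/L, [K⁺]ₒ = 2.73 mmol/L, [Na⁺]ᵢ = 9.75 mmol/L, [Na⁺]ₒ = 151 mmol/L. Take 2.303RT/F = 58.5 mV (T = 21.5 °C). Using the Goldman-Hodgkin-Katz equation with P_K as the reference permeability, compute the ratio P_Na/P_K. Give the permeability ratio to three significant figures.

Let α = P_Na/P_K. GHK: Vm = 58.5·log₁₀[(Kₒ + α·Naₒ)/(Kᵢ + α·Naᵢ)].
10^(Vm/58.5) = 10^(-46.0/58.5) = 0.16356
So 0.16356·(Kᵢ + α·Naᵢ) = Kₒ + α·Naₒ → α = (0.16356·106.0 − 2.73) / (151.0 − 0.16356·9.75)
α = (17.34 − 2.73) / (151.0 − 1.595) = 14.61/149.4 = 0.09777

0.0978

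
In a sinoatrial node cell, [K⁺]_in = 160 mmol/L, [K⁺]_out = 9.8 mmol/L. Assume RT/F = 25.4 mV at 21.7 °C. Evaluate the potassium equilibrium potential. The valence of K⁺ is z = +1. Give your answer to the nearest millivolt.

E = (25.4/z) · ln([K⁺]_out/[K⁺]_in) with z = +1.
= (25.4/1) · ln(9.8/160) = 25.40 · ln(0.06125)
= 25.40 · (-2.7928) = -70.94 mV

-71 mV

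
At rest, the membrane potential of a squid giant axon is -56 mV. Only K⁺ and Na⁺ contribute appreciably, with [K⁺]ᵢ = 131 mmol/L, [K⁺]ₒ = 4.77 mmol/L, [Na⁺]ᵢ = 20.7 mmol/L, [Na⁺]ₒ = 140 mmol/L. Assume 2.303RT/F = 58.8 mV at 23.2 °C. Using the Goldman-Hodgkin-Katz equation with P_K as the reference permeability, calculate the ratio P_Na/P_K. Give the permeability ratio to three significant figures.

0.0715

Let α = P_Na/P_K. GHK: Vm = 58.8·log₁₀[(Kₒ + α·Naₒ)/(Kᵢ + α·Naᵢ)].
10^(Vm/58.8) = 10^(-56.0/58.8) = 0.11159
So 0.11159·(Kᵢ + α·Naᵢ) = Kₒ + α·Naₒ → α = (0.11159·131.0 − 4.77) / (140.0 − 0.11159·20.7)
α = (14.62 − 4.77) / (140.0 − 2.31) = 9.848/137.7 = 0.07152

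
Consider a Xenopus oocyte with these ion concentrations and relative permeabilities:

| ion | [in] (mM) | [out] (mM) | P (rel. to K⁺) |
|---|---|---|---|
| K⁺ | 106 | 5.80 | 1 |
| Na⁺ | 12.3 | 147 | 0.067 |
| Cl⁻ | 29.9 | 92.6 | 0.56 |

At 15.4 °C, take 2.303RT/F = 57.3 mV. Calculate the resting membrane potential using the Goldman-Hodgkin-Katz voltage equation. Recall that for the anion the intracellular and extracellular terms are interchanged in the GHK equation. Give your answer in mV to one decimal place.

-39.5 mV

Vm = 57.3 · log₁₀[(Σ P·[cation]ₒ + Σ P·[anion]ᵢ) / (Σ P·[cation]ᵢ + Σ P·[anion]ₒ)]
Numerator = 1×5.80 + 0.067×147 + 0.56×29.9 = 32.39
Denominator = 1×106 + 0.067×12.3 + 0.56×92.6 = 158.7
Vm = 57.3 · log₁₀(0.20414) = 57.3 × (-0.6901) = -39.54 mV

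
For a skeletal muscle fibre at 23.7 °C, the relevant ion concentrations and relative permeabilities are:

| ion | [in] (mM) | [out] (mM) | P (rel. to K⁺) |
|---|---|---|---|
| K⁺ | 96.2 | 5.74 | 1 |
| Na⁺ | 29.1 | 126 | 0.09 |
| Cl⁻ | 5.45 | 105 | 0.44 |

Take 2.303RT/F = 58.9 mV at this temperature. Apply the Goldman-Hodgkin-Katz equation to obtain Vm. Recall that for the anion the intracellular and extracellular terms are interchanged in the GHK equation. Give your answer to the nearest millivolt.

-51 mV

Vm = 58.9 · log₁₀[(Σ P·[cation]ₒ + Σ P·[anion]ᵢ) / (Σ P·[cation]ᵢ + Σ P·[anion]ₒ)]
Numerator = 1×5.74 + 0.09×126 + 0.44×5.45 = 19.48
Denominator = 1×96.2 + 0.09×29.1 + 0.44×105 = 145
Vm = 58.9 · log₁₀(0.13431) = 58.9 × (-0.8719) = -51.35 mV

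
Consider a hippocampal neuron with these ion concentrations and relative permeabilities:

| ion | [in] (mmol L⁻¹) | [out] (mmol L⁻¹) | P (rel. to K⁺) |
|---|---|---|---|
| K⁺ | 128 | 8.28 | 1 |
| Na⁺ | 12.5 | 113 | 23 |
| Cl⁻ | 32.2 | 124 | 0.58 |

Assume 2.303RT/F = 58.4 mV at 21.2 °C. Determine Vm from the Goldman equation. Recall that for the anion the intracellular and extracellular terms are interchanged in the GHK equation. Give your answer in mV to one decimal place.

Vm = 58.4 · log₁₀[(Σ P·[cation]ₒ + Σ P·[anion]ᵢ) / (Σ P·[cation]ᵢ + Σ P·[anion]ₒ)]
Numerator = 1×8.28 + 23×113 + 0.58×32.2 = 2626
Denominator = 1×128 + 23×12.5 + 0.58×124 = 487.4
Vm = 58.4 · log₁₀(5.3875) = 58.4 × (0.7314) = 42.71 mV

42.7 mV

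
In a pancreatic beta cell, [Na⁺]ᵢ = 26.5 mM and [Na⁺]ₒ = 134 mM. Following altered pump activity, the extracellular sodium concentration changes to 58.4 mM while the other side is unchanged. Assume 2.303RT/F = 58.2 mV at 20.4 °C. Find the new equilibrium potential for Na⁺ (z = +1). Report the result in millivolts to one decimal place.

After the shift: [Na⁺]_out = 58.4, [Na⁺]_in = 26.5 mM.
E_new = (58.2/1)·log₁₀(58.4/26.5) = 58.20 · (0.3432) = 19.97 mV

20.0 mV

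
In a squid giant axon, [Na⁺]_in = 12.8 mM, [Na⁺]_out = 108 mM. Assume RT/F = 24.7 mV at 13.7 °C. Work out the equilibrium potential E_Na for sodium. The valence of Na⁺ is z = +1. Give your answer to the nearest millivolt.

E = (24.7/z) · ln([Na⁺]_out/[Na⁺]_in) with z = +1.
= (24.7/1) · ln(108/12.8) = 24.70 · ln(8.438)
= 24.70 · (2.1327) = 52.68 mV

53 mV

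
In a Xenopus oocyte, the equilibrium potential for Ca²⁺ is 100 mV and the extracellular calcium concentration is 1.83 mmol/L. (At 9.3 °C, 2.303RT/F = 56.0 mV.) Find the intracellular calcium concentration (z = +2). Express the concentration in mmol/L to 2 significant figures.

Nernst: E = (56.0/2) · log₁₀([out]/[in]), so log₁₀([out]/[in]) = 100.0 × 2 / 56.0 = 3.5714.
[out]/[in] = 10^(3.5714) = 3728.
[in] = 1.83 / 3728 = 0.0004909 mmol/L.

0.00049 mmol/L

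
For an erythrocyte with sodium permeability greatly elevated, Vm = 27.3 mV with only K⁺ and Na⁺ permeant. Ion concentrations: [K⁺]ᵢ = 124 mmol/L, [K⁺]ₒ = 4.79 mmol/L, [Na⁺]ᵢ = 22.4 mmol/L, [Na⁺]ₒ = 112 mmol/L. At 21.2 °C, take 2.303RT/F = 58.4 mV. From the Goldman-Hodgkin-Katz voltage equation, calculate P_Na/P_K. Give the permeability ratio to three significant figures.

Let α = P_Na/P_K. GHK: Vm = 58.4·log₁₀[(Kₒ + α·Naₒ)/(Kᵢ + α·Naᵢ)].
10^(Vm/58.4) = 10^(27.3/58.4) = 2.934
So 2.934·(Kᵢ + α·Naᵢ) = Kₒ + α·Naₒ → α = (2.934·124.0 − 4.79) / (112.0 − 2.934·22.4)
α = (363.8 − 4.79) / (112.0 − 65.72) = 359/46.28 = 7.758

7.76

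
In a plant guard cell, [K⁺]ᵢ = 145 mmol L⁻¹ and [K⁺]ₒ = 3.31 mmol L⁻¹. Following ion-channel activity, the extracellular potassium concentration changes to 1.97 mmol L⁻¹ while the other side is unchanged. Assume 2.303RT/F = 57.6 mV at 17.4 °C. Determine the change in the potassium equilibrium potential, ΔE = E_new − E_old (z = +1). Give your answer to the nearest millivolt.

E_old = (57.6/1)·log₁₀(3.31/145) = -94.55 mV
E_new = (57.6/1)·log₁₀(1.97/145) = -107.53 mV
ΔE = -107.53 − (-94.55) = -12.98 mV

-13 mV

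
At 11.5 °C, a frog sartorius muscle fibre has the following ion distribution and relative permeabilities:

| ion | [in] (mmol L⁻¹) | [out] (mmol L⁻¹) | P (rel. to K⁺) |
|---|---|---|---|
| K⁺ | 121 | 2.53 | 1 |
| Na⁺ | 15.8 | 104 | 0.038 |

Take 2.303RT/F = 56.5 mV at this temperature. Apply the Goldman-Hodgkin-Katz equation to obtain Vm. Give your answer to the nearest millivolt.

-72 mV

Vm = 56.5 · log₁₀[(Σ P·[cation]ₒ + Σ P·[anion]ᵢ) / (Σ P·[cation]ᵢ + Σ P·[anion]ₒ)]
Numerator = 1×2.53 + 0.038×104 = 6.482
Denominator = 1×121 + 0.038×15.8 = 121.6
Vm = 56.5 · log₁₀(0.053306) = 56.5 × (-1.2732) = -71.94 mV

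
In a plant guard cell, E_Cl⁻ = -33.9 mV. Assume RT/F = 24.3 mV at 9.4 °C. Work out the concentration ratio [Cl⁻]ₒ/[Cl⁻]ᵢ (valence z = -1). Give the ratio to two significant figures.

4.0

ln([out]/[in]) = E·z/(24.3) = -33.9 × -1 / 24.3 = 1.3951
[out]/[in] = e^(1.3951) = 4.035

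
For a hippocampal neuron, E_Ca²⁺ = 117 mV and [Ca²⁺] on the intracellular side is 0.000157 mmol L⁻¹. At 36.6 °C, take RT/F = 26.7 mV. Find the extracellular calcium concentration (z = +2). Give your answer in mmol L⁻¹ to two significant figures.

Nernst: E = (26.7/2) · ln([out]/[in]), so ln([out]/[in]) = 117.0 × 2 / 26.7 = 8.7640.
[out]/[in] = e^(8.7640) = 6400.
[out] = 6400 × 0.000157 = 1.005 mmol L⁻¹.

1.0 mmol L⁻¹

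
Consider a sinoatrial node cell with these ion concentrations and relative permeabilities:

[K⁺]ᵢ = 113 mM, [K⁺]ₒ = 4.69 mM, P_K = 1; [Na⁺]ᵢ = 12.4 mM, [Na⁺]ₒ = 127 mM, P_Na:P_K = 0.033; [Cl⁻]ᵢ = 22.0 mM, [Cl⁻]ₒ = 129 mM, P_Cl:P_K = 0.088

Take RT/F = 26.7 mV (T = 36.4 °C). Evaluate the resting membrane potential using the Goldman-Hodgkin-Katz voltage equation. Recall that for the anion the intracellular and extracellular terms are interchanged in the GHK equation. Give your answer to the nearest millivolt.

-65 mV

Vm = 26.7 · ln[(Σ P·[cation]ₒ + Σ P·[anion]ᵢ) / (Σ P·[cation]ᵢ + Σ P·[anion]ₒ)]
Numerator = 1×4.69 + 0.033×127 + 0.088×22.0 = 10.82
Denominator = 1×113 + 0.033×12.4 + 0.088×129 = 124.8
Vm = 26.7 · ln(0.086702) = 26.7 × (-2.4453) = -65.29 mV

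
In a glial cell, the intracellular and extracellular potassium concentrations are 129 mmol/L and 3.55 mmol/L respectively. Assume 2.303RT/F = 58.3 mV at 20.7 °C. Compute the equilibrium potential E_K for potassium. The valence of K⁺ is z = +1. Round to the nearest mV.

E = (58.3/z) · log₁₀([K⁺]_out/[K⁺]_in) with z = +1.
= (58.3/1) · log₁₀(3.55/129) = 58.30 · log₁₀(0.02752)
= 58.30 · (-1.5604) = -90.97 mV

-91 mV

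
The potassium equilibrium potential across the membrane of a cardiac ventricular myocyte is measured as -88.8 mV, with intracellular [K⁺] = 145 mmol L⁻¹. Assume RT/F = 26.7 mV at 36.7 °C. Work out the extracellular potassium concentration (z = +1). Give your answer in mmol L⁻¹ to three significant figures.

Nernst: E = (26.7/1) · ln([out]/[in]), so ln([out]/[in]) = -88.8 × 1 / 26.7 = -3.3258.
[out]/[in] = e^(-3.3258) = 0.03594.
[out] = 0.03594 × 145 = 5.212 mmol L⁻¹.

5.21 mmol L⁻¹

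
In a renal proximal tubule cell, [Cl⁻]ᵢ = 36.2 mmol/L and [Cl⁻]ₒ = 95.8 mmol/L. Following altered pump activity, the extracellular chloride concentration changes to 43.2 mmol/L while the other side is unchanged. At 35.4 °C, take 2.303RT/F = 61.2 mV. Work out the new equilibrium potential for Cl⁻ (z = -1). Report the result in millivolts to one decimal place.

After the shift: [Cl⁻]_out = 43.2, [Cl⁻]_in = 36.2 mmol/L.
E_new = (61.2/-1)·log₁₀(43.2/36.2) = -61.20 · (0.0768) = -4.70 mV

-4.7 mV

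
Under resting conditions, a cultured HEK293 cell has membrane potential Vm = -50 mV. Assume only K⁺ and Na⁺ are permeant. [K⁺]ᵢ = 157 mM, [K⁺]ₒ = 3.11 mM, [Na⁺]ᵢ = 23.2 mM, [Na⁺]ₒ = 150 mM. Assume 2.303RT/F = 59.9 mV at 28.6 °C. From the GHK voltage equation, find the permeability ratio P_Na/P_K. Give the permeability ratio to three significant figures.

0.135

Let α = P_Na/P_K. GHK: Vm = 59.9·log₁₀[(Kₒ + α·Naₒ)/(Kᵢ + α·Naᵢ)].
10^(Vm/59.9) = 10^(-50.0/59.9) = 0.14631
So 0.14631·(Kᵢ + α·Naᵢ) = Kₒ + α·Naₒ → α = (0.14631·157.0 − 3.11) / (150.0 − 0.14631·23.2)
α = (22.97 − 3.11) / (150.0 − 3.394) = 19.86/146.6 = 0.1355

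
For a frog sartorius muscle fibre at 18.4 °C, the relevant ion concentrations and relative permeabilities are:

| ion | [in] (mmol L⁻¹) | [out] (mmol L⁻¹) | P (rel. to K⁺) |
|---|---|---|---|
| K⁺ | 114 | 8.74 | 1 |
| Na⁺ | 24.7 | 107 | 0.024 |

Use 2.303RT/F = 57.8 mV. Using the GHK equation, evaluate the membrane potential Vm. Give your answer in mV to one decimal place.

-58.1 mV

Vm = 57.8 · log₁₀[(Σ P·[cation]ₒ + Σ P·[anion]ᵢ) / (Σ P·[cation]ᵢ + Σ P·[anion]ₒ)]
Numerator = 1×8.74 + 0.024×107 = 11.31
Denominator = 1×114 + 0.024×24.7 = 114.6
Vm = 57.8 · log₁₀(0.09868) = 57.8 × (-1.0058) = -58.13 mV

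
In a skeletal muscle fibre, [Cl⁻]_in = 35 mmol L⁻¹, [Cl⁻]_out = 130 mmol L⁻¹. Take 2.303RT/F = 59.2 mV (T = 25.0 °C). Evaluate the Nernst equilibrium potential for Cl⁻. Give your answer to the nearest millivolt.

E = (59.2/z) · log₁₀([Cl⁻]_out/[Cl⁻]_in) with z = -1.
For an anion, dividing by z = -1 reverses the sign.
= (59.2/-1) · log₁₀(130/35) = -59.20 · log₁₀(3.714)
= -59.20 · (0.5699) = -33.74 mV

-34 mV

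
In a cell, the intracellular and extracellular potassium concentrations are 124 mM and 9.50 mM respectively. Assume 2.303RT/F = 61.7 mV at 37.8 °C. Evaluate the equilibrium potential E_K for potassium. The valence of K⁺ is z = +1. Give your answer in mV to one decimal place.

E = (61.7/z) · log₁₀([K⁺]_out/[K⁺]_in) with z = +1.
= (61.7/1) · log₁₀(9.50/124) = 61.70 · log₁₀(0.07661)
= 61.70 · (-1.1157) = -68.84 mV

-68.8 mV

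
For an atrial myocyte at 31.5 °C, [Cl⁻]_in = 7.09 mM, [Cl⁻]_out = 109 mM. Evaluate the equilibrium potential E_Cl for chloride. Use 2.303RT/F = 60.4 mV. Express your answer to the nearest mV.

-72 mV

E = (60.4/z) · log₁₀([Cl⁻]_out/[Cl⁻]_in) with z = -1.
For an anion, dividing by z = -1 reverses the sign.
= (60.4/-1) · log₁₀(109/7.09) = -60.40 · log₁₀(15.37)
= -60.40 · (1.1868) = -71.68 mV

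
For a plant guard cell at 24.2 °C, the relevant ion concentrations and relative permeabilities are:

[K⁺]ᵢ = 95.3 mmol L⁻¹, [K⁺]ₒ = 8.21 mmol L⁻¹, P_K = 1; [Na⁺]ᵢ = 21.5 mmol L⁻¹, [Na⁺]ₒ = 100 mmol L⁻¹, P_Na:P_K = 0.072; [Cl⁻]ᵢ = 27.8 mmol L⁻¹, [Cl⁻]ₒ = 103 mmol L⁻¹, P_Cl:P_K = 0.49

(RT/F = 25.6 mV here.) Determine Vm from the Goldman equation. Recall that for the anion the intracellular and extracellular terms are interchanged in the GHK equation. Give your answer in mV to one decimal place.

-41.6 mV

Vm = 25.6 · ln[(Σ P·[cation]ₒ + Σ P·[anion]ᵢ) / (Σ P·[cation]ᵢ + Σ P·[anion]ₒ)]
Numerator = 1×8.21 + 0.072×100 + 0.49×27.8 = 29.03
Denominator = 1×95.3 + 0.072×21.5 + 0.49×103 = 147.3
Vm = 25.6 · ln(0.19707) = 25.6 × (-1.6242) = -41.58 mV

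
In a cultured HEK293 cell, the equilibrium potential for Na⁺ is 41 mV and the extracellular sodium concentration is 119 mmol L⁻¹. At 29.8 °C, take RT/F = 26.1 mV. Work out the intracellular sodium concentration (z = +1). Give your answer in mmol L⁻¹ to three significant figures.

Nernst: E = (26.1/1) · ln([out]/[in]), so ln([out]/[in]) = 41.0 × 1 / 26.1 = 1.5709.
[out]/[in] = e^(1.5709) = 4.811.
[in] = 119 / 4.811 = 24.74 mmol L⁻¹.

24.7 mmol L⁻¹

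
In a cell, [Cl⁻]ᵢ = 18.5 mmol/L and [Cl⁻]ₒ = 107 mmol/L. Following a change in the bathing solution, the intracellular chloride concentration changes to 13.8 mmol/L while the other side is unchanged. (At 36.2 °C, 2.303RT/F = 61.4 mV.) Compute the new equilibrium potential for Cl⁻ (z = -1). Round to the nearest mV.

-55 mV

After the shift: [Cl⁻]_out = 107, [Cl⁻]_in = 13.8 mmol/L.
E_new = (61.4/-1)·log₁₀(107/13.8) = -61.40 · (0.8895) = -54.62 mV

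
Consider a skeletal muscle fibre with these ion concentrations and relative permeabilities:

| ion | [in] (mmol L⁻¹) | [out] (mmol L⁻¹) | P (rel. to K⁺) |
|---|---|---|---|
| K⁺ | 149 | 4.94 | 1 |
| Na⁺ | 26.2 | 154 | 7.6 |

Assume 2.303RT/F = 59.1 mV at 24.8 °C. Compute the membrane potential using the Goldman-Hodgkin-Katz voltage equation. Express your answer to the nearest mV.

Vm = 59.1 · log₁₀[(Σ P·[cation]ₒ + Σ P·[anion]ᵢ) / (Σ P·[cation]ᵢ + Σ P·[anion]ₒ)]
Numerator = 1×4.94 + 7.6×154 = 1175
Denominator = 1×149 + 7.6×26.2 = 348.1
Vm = 59.1 · log₁₀(3.3762) = 59.1 × (0.5284) = 31.23 mV

31 mV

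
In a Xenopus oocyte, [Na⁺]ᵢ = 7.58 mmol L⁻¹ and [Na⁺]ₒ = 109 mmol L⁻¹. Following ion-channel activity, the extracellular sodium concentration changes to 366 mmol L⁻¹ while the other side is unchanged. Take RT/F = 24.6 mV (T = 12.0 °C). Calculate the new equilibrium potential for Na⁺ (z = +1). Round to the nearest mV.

95 mV

After the shift: [Na⁺]_out = 366, [Na⁺]_in = 7.58 mmol L⁻¹.
E_new = (24.6/1)·ln(366/7.58) = 24.60 · (3.8771) = 95.38 mV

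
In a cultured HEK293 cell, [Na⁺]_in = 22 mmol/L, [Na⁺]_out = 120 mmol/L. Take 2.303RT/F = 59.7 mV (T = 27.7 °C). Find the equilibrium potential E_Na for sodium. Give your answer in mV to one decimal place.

E = (59.7/z) · log₁₀([Na⁺]_out/[Na⁺]_in) with z = +1.
= (59.7/1) · log₁₀(120/22) = 59.70 · log₁₀(5.455)
= 59.70 · (0.7368) = 43.98 mV

44.0 mV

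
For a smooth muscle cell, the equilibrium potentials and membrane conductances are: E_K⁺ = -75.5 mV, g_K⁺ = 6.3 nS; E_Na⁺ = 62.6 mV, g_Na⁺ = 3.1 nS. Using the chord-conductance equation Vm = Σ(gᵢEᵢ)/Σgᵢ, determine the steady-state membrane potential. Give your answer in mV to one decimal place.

-30.0 mV

Σ gᵢEᵢ = 6.3·(-75.5) + 3.1·(62.6) = -281.59
Σ gᵢ = 6.3 + 3.1 = 9.4
Vm = -281.59 / 9.4 = -29.96 mV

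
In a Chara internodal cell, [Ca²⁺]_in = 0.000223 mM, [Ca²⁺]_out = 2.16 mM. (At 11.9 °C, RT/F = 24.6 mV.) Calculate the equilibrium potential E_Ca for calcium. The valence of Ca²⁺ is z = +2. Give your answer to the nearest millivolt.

E = (24.6/z) · ln([Ca²⁺]_out/[Ca²⁺]_in) with z = +2.
= (24.6/2) · ln(2.16/0.000223) = 12.30 · ln(9686)
= 12.30 · (9.1784) = 112.89 mV

113 mV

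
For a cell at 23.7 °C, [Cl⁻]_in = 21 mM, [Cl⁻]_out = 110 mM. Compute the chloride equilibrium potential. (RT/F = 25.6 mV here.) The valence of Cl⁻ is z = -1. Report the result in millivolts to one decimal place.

E = (25.6/z) · ln([Cl⁻]_out/[Cl⁻]_in) with z = -1.
For an anion, dividing by z = -1 reverses the sign.
= (25.6/-1) · ln(110/21) = -25.60 · ln(5.238)
= -25.60 · (1.6560) = -42.39 mV

-42.4 mV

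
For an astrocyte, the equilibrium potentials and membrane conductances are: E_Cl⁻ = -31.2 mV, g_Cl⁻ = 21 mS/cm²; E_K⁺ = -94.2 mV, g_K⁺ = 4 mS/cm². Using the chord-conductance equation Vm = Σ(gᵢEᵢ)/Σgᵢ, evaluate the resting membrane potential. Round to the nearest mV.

Σ gᵢEᵢ = 21·(-31.2) + 4·(-94.2) = -1032.00
Σ gᵢ = 21 + 4 = 25
Vm = -1032.00 / 25 = -41.28 mV

-41 mV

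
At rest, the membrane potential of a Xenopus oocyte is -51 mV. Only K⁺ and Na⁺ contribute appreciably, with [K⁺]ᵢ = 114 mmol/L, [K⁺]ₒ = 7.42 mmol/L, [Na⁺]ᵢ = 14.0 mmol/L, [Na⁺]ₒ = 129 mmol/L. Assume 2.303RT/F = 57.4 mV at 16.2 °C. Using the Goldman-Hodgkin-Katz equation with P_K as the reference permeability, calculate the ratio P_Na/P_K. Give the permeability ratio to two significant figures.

0.058

Let α = P_Na/P_K. GHK: Vm = 57.4·log₁₀[(Kₒ + α·Naₒ)/(Kᵢ + α·Naᵢ)].
10^(Vm/57.4) = 10^(-51.0/57.4) = 0.12927
So 0.12927·(Kᵢ + α·Naᵢ) = Kₒ + α·Naₒ → α = (0.12927·114.0 − 7.42) / (129.0 − 0.12927·14.0)
α = (14.74 − 7.42) / (129.0 − 1.81) = 7.317/127.2 = 0.05753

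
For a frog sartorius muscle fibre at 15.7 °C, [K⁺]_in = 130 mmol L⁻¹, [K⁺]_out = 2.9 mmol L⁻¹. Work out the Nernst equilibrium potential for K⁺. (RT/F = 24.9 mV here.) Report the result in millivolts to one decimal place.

E = (24.9/z) · ln([K⁺]_out/[K⁺]_in) with z = +1.
= (24.9/1) · ln(2.9/130) = 24.90 · ln(0.02231)
= 24.90 · (-3.8028) = -94.69 mV

-94.7 mV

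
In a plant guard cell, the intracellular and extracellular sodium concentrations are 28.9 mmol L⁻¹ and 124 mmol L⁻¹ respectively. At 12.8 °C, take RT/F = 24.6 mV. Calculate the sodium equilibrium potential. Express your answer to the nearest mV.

E = (24.6/z) · ln([Na⁺]_out/[Na⁺]_in) with z = +1.
= (24.6/1) · ln(124/28.9) = 24.60 · ln(4.291)
= 24.60 · (1.4564) = 35.83 mV

36 mV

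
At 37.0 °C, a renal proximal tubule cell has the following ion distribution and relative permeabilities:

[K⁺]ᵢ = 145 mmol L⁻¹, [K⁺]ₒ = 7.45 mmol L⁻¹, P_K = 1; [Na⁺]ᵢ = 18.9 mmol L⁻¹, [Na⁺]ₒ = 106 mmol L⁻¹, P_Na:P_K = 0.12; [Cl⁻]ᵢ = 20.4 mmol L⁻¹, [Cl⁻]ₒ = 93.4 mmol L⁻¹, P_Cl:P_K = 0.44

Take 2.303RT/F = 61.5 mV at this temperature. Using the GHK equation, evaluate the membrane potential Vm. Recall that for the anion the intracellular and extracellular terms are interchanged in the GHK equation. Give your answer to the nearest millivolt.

Vm = 61.5 · log₁₀[(Σ P·[cation]ₒ + Σ P·[anion]ᵢ) / (Σ P·[cation]ᵢ + Σ P·[anion]ₒ)]
Numerator = 1×7.45 + 0.12×106 + 0.44×20.4 = 29.15
Denominator = 1×145 + 0.12×18.9 + 0.44×93.4 = 188.4
Vm = 61.5 · log₁₀(0.15473) = 61.5 × (-0.8104) = -49.84 mV

-50 mV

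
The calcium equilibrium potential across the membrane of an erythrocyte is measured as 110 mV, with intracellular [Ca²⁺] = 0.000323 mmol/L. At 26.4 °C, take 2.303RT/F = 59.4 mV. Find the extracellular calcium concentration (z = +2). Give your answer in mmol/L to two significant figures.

1.6 mmol/L

Nernst: E = (59.4/2) · log₁₀([out]/[in]), so log₁₀([out]/[in]) = 110.0 × 2 / 59.4 = 3.7037.
[out]/[in] = 10^(3.7037) = 5055.
[out] = 5055 × 0.000323 = 1.633 mmol/L.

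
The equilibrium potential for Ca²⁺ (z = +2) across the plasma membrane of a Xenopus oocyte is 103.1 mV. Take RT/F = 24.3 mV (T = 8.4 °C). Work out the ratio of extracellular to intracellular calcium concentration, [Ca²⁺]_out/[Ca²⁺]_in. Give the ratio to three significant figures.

ln([out]/[in]) = E·z/(24.3) = 103.1 × 2 / 24.3 = 8.4856
[out]/[in] = e^(8.4856) = 4844

4840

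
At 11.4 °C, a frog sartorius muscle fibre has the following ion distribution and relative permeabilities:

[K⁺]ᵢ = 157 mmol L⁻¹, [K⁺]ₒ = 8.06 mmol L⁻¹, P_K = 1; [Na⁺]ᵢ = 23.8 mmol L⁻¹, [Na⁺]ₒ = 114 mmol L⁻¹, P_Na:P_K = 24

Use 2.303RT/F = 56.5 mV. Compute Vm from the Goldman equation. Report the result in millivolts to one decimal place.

32.6 mV

Vm = 56.5 · log₁₀[(Σ P·[cation]ₒ + Σ P·[anion]ᵢ) / (Σ P·[cation]ᵢ + Σ P·[anion]ₒ)]
Numerator = 1×8.06 + 24×114 = 2744
Denominator = 1×157 + 24×23.8 = 728.2
Vm = 56.5 · log₁₀(3.7683) = 56.5 × (0.5761) = 32.55 mV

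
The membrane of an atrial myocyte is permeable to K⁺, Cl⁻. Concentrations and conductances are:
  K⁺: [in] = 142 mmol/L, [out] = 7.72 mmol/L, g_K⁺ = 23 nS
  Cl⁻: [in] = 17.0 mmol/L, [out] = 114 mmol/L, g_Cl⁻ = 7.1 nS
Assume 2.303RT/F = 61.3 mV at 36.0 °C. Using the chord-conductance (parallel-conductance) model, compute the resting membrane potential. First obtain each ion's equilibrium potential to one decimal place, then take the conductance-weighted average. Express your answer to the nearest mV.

-71 mV

E_K⁺ = (61.3/1)·log₁₀(7.72/142) = -77.5 mV
E_Cl⁻ = (61.3/-1)·log₁₀(114/17.0) = -50.7 mV
Vm = (Σ gᵢEᵢ)/(Σ gᵢ) = (23·-77.5 + 7.1·-50.7) / (23 + 7.1)
= -2142.47 / 30.1 = -71.18 mV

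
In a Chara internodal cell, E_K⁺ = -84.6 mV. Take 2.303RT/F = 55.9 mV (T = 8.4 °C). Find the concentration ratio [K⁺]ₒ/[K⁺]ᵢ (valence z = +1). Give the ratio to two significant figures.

0.031

log₁₀([out]/[in]) = E·z/(55.9) = -84.6 × 1 / 55.9 = -1.5134
[out]/[in] = 10^(-1.5134) = 0.03066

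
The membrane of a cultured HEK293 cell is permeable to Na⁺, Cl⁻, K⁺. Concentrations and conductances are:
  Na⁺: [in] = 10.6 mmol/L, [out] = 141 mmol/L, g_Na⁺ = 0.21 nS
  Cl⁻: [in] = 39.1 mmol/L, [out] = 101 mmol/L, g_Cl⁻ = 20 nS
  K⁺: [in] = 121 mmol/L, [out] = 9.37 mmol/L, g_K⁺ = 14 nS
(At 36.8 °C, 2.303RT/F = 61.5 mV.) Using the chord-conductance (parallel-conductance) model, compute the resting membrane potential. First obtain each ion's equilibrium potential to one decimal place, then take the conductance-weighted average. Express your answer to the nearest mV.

E_Na⁺ = (61.5/1)·log₁₀(141/10.6) = 69.1 mV
E_Cl⁻ = (61.5/-1)·log₁₀(101/39.1) = -25.3 mV
E_K⁺ = (61.5/1)·log₁₀(9.37/121) = -68.3 mV
Vm = (Σ gᵢEᵢ)/(Σ gᵢ) = (0.21·69.1 + 20·-25.3 + 14·-68.3) / (0.21 + 20 + 14)
= -1447.69 / 34.21 = -42.32 mV

-42 mV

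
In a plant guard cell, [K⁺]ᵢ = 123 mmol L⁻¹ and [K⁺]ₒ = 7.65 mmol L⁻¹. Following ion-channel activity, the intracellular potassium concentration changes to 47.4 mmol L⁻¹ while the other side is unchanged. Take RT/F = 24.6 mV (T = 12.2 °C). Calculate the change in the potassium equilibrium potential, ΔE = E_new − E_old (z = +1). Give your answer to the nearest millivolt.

E_old = (24.6/1)·ln(7.65/123) = -68.33 mV
E_new = (24.6/1)·ln(7.65/47.4) = -44.87 mV
ΔE = -44.87 − (-68.33) = 23.46 mV

23 mV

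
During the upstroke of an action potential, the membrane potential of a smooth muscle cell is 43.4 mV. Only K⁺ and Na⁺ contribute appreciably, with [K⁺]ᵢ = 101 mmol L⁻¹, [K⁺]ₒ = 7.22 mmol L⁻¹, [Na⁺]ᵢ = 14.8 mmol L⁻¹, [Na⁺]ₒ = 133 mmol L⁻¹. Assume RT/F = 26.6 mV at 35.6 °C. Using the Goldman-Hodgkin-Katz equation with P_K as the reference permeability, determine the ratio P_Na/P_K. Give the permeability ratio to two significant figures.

8.9

Let α = P_Na/P_K. GHK: Vm = 26.6·ln[(Kₒ + α·Naₒ)/(Kᵢ + α·Naᵢ)].
e^(Vm/26.6) = e^(43.4/26.6) = 5.1119
So 5.1119·(Kᵢ + α·Naᵢ) = Kₒ + α·Naₒ → α = (5.1119·101.0 − 7.22) / (133.0 − 5.1119·14.8)
α = (516.3 − 7.22) / (133.0 − 75.66) = 509.1/57.34 = 8.878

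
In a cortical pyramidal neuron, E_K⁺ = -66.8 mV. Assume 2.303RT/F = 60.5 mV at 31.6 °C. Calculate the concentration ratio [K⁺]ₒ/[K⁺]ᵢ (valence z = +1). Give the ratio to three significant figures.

0.0787

log₁₀([out]/[in]) = E·z/(60.5) = -66.8 × 1 / 60.5 = -1.1041
[out]/[in] = 10^(-1.1041) = 0.07868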